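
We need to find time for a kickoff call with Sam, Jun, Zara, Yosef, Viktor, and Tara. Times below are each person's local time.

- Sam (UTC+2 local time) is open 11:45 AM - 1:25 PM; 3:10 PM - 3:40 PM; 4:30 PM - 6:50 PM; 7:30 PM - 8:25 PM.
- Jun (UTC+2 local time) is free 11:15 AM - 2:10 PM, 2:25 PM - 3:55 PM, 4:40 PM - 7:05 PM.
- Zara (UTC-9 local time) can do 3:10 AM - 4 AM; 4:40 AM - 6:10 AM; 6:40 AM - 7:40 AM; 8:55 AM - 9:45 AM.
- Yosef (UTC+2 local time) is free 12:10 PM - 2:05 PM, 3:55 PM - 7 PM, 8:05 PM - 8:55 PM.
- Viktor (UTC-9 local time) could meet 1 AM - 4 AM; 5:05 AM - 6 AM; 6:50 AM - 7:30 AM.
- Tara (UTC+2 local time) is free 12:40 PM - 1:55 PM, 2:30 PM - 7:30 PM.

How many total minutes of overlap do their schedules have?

Sam in UTC: 09:45-11:25, 13:10-13:40, 14:30-16:50, 17:30-18:25 (subtract 2h to convert from UTC+2).
Jun in UTC: 09:15-12:10, 12:25-13:55, 14:40-17:05 (subtract 2h to convert from UTC+2).
Zara in UTC: 12:10-13:00, 13:40-15:10, 15:40-16:40, 17:55-18:45 (add 9h to convert from UTC-9).
Yosef in UTC: 10:10-12:05, 13:55-17:00, 18:05-18:55 (subtract 2h to convert from UTC+2).
Viktor in UTC: 10:00-13:00, 14:05-15:00, 15:50-16:30 (add 9h to convert from UTC-9).
Tara in UTC: 10:40-11:55, 12:30-17:30 (subtract 2h to convert from UTC+2).
Sam ∩ Jun: 09:45-11:25, 13:10-13:40, 14:40-16:50.
Sam ∩ Jun ∩ Zara: 14:40-15:10, 15:40-16:40.
Sam ∩ Jun ∩ Zara ∩ Yosef: 14:40-15:10, 15:40-16:40.
Sam ∩ Jun ∩ Zara ∩ Yosef ∩ Viktor: 14:40-15:00, 15:50-16:30.
Sam ∩ Jun ∩ Zara ∩ Yosef ∩ Viktor ∩ Tara: 14:40-15:00, 15:50-16:30.
Summing the common windows: 20 + 40 = 60 minutes.

60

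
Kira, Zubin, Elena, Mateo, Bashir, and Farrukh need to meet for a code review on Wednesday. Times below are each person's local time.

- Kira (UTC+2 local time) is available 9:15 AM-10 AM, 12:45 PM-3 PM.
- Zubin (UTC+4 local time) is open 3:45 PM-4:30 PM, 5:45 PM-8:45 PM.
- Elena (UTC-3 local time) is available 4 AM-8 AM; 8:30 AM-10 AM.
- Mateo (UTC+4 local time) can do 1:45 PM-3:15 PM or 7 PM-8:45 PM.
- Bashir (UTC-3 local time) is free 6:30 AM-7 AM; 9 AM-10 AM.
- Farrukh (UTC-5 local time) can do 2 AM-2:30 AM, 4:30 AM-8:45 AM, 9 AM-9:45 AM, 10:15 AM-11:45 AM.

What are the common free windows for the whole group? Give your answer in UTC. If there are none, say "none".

none

Kira in UTC: 07:15-08:00, 10:45-13:00 (subtract 2h to convert from UTC+2).
Zubin in UTC: 11:45-12:30, 13:45-16:45 (subtract 4h to convert from UTC+4).
Elena in UTC: 07:00-11:00, 11:30-13:00 (add 3h to convert from UTC-3).
Mateo in UTC: 09:45-11:15, 15:00-16:45 (subtract 4h to convert from UTC+4).
Bashir in UTC: 09:30-10:00, 12:00-13:00 (add 3h to convert from UTC-3).
Farrukh in UTC: 07:00-07:30, 09:30-13:45, 14:00-14:45, 15:15-16:45 (add 5h to convert from UTC-5).
Kira ∩ Zubin: 11:45-12:30.
Kira ∩ Zubin ∩ Elena: 11:45-12:30.
Kira ∩ Zubin ∩ Elena ∩ Mateo: ∅.
Kira ∩ Zubin ∩ Elena ∩ Mateo ∩ Bashir: ∅.
Kira ∩ Zubin ∩ Elena ∩ Mateo ∩ Bashir ∩ Farrukh: ∅.
There is no time when everyone is free.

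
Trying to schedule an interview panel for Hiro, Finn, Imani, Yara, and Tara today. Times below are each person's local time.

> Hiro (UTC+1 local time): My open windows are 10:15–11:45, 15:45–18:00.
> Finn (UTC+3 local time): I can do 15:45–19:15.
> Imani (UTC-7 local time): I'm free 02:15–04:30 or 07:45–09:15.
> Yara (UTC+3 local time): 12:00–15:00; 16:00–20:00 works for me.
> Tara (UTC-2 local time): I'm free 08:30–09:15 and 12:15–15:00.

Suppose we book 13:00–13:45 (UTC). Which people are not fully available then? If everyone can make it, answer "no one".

Hiro, Imani, Tara

Hiro in UTC: 09:15-10:45, 14:45-17:00 (subtract 1h to convert from UTC+1).
Finn in UTC: 12:45-16:15 (subtract 3h to convert from UTC+3).
Imani in UTC: 09:15-11:30, 14:45-16:15 (add 7h to convert from UTC-7).
Yara in UTC: 09:00-12:00, 13:00-17:00 (subtract 3h to convert from UTC+3).
Tara in UTC: 10:30-11:15, 14:15-17:00 (add 2h to convert from UTC-2).
Hiro: not fully free for 13:00-13:45. Finn: free for 13:00-13:45. Imani: not fully free for 13:00-13:45. Yara: free for 13:00-13:45. Tara: not fully free for 13:00-13:45.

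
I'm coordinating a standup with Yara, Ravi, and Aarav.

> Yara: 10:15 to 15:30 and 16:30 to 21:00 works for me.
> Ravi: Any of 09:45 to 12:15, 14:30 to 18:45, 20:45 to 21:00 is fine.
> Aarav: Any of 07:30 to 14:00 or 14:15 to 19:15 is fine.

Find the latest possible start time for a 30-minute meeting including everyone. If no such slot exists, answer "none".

Yara ∩ Ravi: 10:15-12:15, 14:30-15:30, 16:30-18:45, 20:45-21:00.
Yara ∩ Ravi ∩ Aarav: 10:15-12:15, 14:30-15:30, 16:30-18:45.
The last common window of at least 30 minutes is 16:30-18:45; a 30-minute meeting can start as late as 18:15 and still end by 18:45.

18:15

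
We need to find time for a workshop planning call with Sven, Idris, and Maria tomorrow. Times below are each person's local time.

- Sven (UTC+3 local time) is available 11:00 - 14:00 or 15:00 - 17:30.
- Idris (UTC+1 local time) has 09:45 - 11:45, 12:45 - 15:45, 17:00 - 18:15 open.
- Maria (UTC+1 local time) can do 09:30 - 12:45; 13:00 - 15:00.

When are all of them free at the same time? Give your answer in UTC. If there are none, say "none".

Sven in UTC: 08:00-11:00, 12:00-14:30 (subtract 3h to convert from UTC+3).
Idris in UTC: 08:45-10:45, 11:45-14:45, 16:00-17:15 (subtract 1h to convert from UTC+1).
Maria in UTC: 08:30-11:45, 12:00-14:00 (subtract 1h to convert from UTC+1).
Sven ∩ Idris: 08:45-10:45, 12:00-14:30.
Sven ∩ Idris ∩ Maria: 08:45-10:45, 12:00-14:00.

08:45-10:45, 12:00-14:00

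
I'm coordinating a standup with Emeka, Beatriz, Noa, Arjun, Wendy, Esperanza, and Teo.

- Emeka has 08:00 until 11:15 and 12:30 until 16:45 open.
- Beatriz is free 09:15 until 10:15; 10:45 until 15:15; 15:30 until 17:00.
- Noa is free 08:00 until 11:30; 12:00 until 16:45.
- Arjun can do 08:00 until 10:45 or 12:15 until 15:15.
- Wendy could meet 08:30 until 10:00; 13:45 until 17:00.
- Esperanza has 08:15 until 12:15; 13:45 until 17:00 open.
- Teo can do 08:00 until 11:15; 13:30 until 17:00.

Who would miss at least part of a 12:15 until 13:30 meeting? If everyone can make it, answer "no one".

Emeka: not fully free for 12:15-13:30. Beatriz: free for 12:15-13:30. Noa: free for 12:15-13:30. Arjun: free for 12:15-13:30. Wendy: not fully free for 12:15-13:30. Esperanza: not fully free for 12:15-13:30. Teo: not fully free for 12:15-13:30.

Emeka, Esperanza, Teo, Wendy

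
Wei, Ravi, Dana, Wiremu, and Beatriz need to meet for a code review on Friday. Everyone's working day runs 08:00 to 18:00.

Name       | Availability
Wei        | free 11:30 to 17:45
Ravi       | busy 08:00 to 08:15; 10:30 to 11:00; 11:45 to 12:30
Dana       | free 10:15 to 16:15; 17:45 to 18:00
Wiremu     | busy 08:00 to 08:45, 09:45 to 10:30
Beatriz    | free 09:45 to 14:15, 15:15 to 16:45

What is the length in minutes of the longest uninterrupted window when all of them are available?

105

Wei free: 11:30-17:45.
Ravi free: 08:15-10:30, 11:00-11:45, 12:30-18:00 (invert busy blocks within the working day).
Dana free: 10:15-16:15, 17:45-18:00.
Wiremu free: 08:45-09:45, 10:30-18:00 (invert busy blocks within the working day).
Beatriz free: 09:45-14:15, 15:15-16:45.
Wei ∩ Ravi: 11:30-11:45, 12:30-17:45.
Wei ∩ Ravi ∩ Dana: 11:30-11:45, 12:30-16:15.
Wei ∩ Ravi ∩ Dana ∩ Wiremu: 11:30-11:45, 12:30-16:15.
Wei ∩ Ravi ∩ Dana ∩ Wiremu ∩ Beatriz: 11:30-11:45, 12:30-14:15, 15:15-16:15.
The longest is 12:30-14:15 at 105 minutes.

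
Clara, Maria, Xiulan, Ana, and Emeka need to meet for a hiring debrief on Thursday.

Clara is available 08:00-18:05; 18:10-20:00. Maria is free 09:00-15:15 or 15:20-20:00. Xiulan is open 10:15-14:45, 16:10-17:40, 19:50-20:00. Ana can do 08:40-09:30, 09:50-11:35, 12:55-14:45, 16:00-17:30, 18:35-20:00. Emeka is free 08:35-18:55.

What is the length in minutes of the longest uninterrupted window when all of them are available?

110

Clara ∩ Maria: 09:00-15:15, 15:20-18:05, 18:10-20:00.
Clara ∩ Maria ∩ Xiulan: 10:15-14:45, 16:10-17:40, 19:50-20:00.
Clara ∩ Maria ∩ Xiulan ∩ Ana: 10:15-11:35, 12:55-14:45, 16:10-17:30, 19:50-20:00.
Clara ∩ Maria ∩ Xiulan ∩ Ana ∩ Emeka: 10:15-11:35, 12:55-14:45, 16:10-17:30.
The longest is 12:55-14:45 at 110 minutes.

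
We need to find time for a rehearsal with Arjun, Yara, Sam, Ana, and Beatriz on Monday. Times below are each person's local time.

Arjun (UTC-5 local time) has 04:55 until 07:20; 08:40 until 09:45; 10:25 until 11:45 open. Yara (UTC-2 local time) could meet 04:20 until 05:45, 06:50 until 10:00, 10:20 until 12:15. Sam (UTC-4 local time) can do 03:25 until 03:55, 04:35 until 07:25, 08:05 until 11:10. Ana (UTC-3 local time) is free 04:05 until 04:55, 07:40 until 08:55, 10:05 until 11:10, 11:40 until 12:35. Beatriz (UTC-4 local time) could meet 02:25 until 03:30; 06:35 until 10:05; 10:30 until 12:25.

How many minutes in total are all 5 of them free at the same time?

Arjun in UTC: 09:55-12:20, 13:40-14:45, 15:25-16:45 (add 5h to convert from UTC-5).
Yara in UTC: 06:20-07:45, 08:50-12:00, 12:20-14:15 (add 2h to convert from UTC-2).
Sam in UTC: 07:25-07:55, 08:35-11:25, 12:05-15:10 (add 4h to convert from UTC-4).
Ana in UTC: 07:05-07:55, 10:40-11:55, 13:05-14:10, 14:40-15:35 (add 3h to convert from UTC-3).
Beatriz in UTC: 06:25-07:30, 10:35-14:05, 14:30-16:25 (add 4h to convert from UTC-4).
Arjun ∩ Yara: 09:55-12:00, 13:40-14:15.
Arjun ∩ Yara ∩ Sam: 09:55-11:25, 13:40-14:15.
Arjun ∩ Yara ∩ Sam ∩ Ana: 10:40-11:25, 13:40-14:10.
Arjun ∩ Yara ∩ Sam ∩ Ana ∩ Beatriz: 10:40-11:25, 13:40-14:05.
Summing the common windows: 45 + 25 = 70 minutes.

70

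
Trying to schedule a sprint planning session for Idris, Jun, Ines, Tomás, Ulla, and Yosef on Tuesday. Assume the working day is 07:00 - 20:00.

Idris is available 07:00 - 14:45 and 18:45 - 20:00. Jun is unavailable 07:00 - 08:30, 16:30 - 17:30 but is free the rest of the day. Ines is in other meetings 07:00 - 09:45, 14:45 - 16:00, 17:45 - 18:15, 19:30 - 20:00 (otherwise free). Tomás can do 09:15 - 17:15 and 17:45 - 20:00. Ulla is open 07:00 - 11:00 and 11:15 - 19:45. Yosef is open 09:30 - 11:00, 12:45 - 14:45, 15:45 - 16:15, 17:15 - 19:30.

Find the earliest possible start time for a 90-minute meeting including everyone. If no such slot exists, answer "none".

12:45

Idris free: 07:00-14:45, 18:45-20:00.
Jun free: 08:30-16:30, 17:30-20:00 (invert busy blocks within the working day).
Ines free: 09:45-14:45, 16:00-17:45, 18:15-19:30 (invert busy blocks within the working day).
Tomás free: 09:15-17:15, 17:45-20:00.
Ulla free: 07:00-11:00, 11:15-19:45.
Yosef free: 09:30-11:00, 12:45-14:45, 15:45-16:15, 17:15-19:30.
Idris ∩ Jun: 08:30-14:45, 18:45-20:00.
Idris ∩ Jun ∩ Ines: 09:45-14:45, 18:45-19:30.
Idris ∩ Jun ∩ Ines ∩ Tomás: 09:45-14:45, 18:45-19:30.
Idris ∩ Jun ∩ Ines ∩ Tomás ∩ Ulla: 09:45-11:00, 11:15-14:45, 18:45-19:30.
Idris ∩ Jun ∩ Ines ∩ Tomás ∩ Ulla ∩ Yosef: 09:45-11:00, 12:45-14:45, 18:45-19:30.
Those are the intersection windows.
The first common window of at least 90 minutes is 12:45-14:45, so the earliest start is 12:45.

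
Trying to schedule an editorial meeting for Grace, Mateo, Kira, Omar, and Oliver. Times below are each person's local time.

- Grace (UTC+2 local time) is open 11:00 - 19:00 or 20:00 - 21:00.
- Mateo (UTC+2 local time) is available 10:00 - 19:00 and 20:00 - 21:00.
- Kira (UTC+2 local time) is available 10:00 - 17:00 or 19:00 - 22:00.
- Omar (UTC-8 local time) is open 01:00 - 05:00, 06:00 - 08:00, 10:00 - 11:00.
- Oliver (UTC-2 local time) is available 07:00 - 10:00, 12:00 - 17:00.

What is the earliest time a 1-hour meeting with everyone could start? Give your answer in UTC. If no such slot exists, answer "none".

09:00

Grace in UTC: 09:00-17:00, 18:00-19:00 (subtract 2h to convert from UTC+2).
Mateo in UTC: 08:00-17:00, 18:00-19:00 (subtract 2h to convert from UTC+2).
Kira in UTC: 08:00-15:00, 17:00-20:00 (subtract 2h to convert from UTC+2).
Omar in UTC: 09:00-13:00, 14:00-16:00, 18:00-19:00 (add 8h to convert from UTC-8).
Oliver in UTC: 09:00-12:00, 14:00-19:00 (add 2h to convert from UTC-2).
Grace ∩ Mateo: 09:00-17:00, 18:00-19:00.
Grace ∩ Mateo ∩ Kira: 09:00-15:00, 18:00-19:00.
Grace ∩ Mateo ∩ Kira ∩ Omar: 09:00-13:00, 14:00-15:00, 18:00-19:00.
Grace ∩ Mateo ∩ Kira ∩ Omar ∩ Oliver: 09:00-12:00, 14:00-15:00, 18:00-19:00.
The first common window of at least 60 minutes is 09:00-12:00, so the earliest start is 09:00.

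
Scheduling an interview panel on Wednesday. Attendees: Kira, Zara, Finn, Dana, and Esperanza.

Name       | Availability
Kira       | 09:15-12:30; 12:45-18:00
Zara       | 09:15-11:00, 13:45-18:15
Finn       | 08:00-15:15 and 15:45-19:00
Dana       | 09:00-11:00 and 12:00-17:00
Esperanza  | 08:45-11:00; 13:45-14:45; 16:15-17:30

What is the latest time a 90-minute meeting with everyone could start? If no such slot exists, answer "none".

Kira ∩ Zara: 09:15-11:00, 13:45-18:00.
Kira ∩ Zara ∩ Finn: 09:15-11:00, 13:45-15:15, 15:45-18:00.
Kira ∩ Zara ∩ Finn ∩ Dana: 09:15-11:00, 13:45-15:15, 15:45-17:00.
Kira ∩ Zara ∩ Finn ∩ Dana ∩ Esperanza: 09:15-11:00, 13:45-14:45, 16:15-17:00.
The last common window of at least 90 minutes is 09:15-11:00; a 90-minute meeting can start as late as 09:30 and still end by 11:00.

09:30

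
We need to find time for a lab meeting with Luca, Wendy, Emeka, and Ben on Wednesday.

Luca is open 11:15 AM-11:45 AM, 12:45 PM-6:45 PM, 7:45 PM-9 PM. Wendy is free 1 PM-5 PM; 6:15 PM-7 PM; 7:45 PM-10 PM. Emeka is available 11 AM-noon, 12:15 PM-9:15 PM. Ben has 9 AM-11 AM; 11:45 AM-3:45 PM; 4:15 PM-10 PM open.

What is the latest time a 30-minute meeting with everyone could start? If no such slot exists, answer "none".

Luca ∩ Wendy: 13:00-17:00, 18:15-18:45, 19:45-21:00.
Luca ∩ Wendy ∩ Emeka: 13:00-17:00, 18:15-18:45, 19:45-21:00.
Luca ∩ Wendy ∩ Emeka ∩ Ben: 13:00-15:45, 16:15-17:00, 18:15-18:45, 19:45-21:00.
The last common window of at least 30 minutes is 19:45-21:00; a 30-minute meeting can start as late as 20:30 and still end by 21:00.

20:30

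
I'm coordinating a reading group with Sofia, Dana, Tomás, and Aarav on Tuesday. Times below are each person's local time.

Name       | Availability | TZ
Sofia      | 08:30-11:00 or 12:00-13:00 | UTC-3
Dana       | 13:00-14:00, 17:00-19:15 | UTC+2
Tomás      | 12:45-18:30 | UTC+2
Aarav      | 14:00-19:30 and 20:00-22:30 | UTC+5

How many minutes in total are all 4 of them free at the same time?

Sofia in UTC: 11:30-14:00, 15:00-16:00 (add 3h to convert from UTC-3).
Dana in UTC: 11:00-12:00, 15:00-17:15 (subtract 2h to convert from UTC+2).
Tomás in UTC: 10:45-16:30 (subtract 2h to convert from UTC+2).
Aarav in UTC: 09:00-14:30, 15:00-17:30 (subtract 5h to convert from UTC+5).
Sofia ∩ Dana: 11:30-12:00, 15:00-16:00.
Sofia ∩ Dana ∩ Tomás: 11:30-12:00, 15:00-16:00.
Sofia ∩ Dana ∩ Tomás ∩ Aarav: 11:30-12:00, 15:00-16:00.
So the common availability across everyone is 11:30-12:00, 15:00-16:00.
Summing the common windows: 30 + 60 = 90 minutes.

90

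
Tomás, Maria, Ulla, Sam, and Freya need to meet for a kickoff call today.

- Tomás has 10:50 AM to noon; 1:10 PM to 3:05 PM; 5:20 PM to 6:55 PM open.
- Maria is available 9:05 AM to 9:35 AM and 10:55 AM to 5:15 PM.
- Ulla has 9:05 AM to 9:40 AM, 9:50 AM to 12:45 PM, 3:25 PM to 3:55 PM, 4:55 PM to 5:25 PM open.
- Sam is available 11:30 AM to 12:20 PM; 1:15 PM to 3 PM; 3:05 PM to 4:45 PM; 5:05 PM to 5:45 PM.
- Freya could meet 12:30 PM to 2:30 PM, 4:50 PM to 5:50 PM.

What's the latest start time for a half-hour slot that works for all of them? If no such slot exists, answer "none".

Tomás ∩ Maria: 10:55-12:00, 13:10-15:05.
Tomás ∩ Maria ∩ Ulla: 10:55-12:00.
Tomás ∩ Maria ∩ Ulla ∩ Sam: 11:30-12:00.
Tomás ∩ Maria ∩ Ulla ∩ Sam ∩ Freya: ∅.
There is no time when everyone is free.
No common window is at least 30 minutes long.

none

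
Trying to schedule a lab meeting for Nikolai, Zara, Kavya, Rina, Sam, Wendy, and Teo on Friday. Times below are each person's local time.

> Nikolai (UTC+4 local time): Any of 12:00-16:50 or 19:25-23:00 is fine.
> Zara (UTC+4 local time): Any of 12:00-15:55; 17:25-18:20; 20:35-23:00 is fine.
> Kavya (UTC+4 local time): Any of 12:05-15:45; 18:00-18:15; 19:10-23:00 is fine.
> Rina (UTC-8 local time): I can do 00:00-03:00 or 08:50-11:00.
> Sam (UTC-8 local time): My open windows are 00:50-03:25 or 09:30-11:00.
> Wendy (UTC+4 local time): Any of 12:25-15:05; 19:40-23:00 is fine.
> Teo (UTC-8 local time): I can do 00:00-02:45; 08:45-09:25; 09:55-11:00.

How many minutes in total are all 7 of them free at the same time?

180

Nikolai in UTC: 08:00-12:50, 15:25-19:00 (subtract 4h to convert from UTC+4).
Zara in UTC: 08:00-11:55, 13:25-14:20, 16:35-19:00 (subtract 4h to convert from UTC+4).
Kavya in UTC: 08:05-11:45, 14:00-14:15, 15:10-19:00 (subtract 4h to convert from UTC+4).
Rina in UTC: 08:00-11:00, 16:50-19:00 (add 8h to convert from UTC-8).
Sam in UTC: 08:50-11:25, 17:30-19:00 (add 8h to convert from UTC-8).
Wendy in UTC: 08:25-11:05, 15:40-19:00 (subtract 4h to convert from UTC+4).
Teo in UTC: 08:00-10:45, 16:45-17:25, 17:55-19:00 (add 8h to convert from UTC-8).
Nikolai ∩ Zara: 08:00-11:55, 16:35-19:00.
Nikolai ∩ Zara ∩ Kavya: 08:05-11:45, 16:35-19:00.
Nikolai ∩ Zara ∩ Kavya ∩ Rina: 08:05-11:00, 16:50-19:00.
Nikolai ∩ Zara ∩ Kavya ∩ Rina ∩ Sam: 08:50-11:00, 17:30-19:00.
Nikolai ∩ Zara ∩ Kavya ∩ Rina ∩ Sam ∩ Wendy: 08:50-11:00, 17:30-19:00.
Nikolai ∩ Zara ∩ Kavya ∩ Rina ∩ Sam ∩ Wendy ∩ Teo: 08:50-10:45, 17:55-19:00.
Those are the intersection windows.
Summing the common windows: 115 + 65 = 180 minutes.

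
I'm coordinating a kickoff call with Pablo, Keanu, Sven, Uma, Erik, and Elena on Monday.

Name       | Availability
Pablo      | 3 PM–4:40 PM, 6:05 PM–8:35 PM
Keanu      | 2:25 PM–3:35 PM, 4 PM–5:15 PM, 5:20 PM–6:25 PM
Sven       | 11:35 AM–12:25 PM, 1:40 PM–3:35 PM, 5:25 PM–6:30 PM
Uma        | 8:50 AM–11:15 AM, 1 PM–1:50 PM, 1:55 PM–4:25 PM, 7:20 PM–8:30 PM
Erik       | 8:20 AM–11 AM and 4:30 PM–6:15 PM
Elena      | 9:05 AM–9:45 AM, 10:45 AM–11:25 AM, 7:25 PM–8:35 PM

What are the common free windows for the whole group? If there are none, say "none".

Pablo ∩ Keanu: 15:00-15:35, 16:00-16:40, 18:05-18:25.
Pablo ∩ Keanu ∩ Sven: 15:00-15:35, 18:05-18:25.
Pablo ∩ Keanu ∩ Sven ∩ Uma: 15:00-15:35.
Pablo ∩ Keanu ∩ Sven ∩ Uma ∩ Erik: ∅.
Pablo ∩ Keanu ∩ Sven ∩ Uma ∩ Erik ∩ Elena: ∅.
There is no time when everyone is free.

none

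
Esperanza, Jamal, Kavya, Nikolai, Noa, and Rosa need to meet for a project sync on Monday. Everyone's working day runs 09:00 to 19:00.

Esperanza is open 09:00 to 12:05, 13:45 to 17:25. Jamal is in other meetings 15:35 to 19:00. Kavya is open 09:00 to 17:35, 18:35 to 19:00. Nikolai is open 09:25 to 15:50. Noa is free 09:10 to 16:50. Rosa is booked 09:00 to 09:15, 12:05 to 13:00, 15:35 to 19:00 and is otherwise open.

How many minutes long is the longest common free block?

160

Esperanza free: 09:00-12:05, 13:45-17:25.
Jamal free: 09:00-15:35 (invert busy blocks within the working day).
Kavya free: 09:00-17:35, 18:35-19:00.
Nikolai free: 09:25-15:50.
Noa free: 09:10-16:50.
Rosa free: 09:15-12:05, 13:00-15:35 (invert busy blocks within the working day).
Esperanza ∩ Jamal: 09:00-12:05, 13:45-15:35.
Esperanza ∩ Jamal ∩ Kavya: 09:00-12:05, 13:45-15:35.
Esperanza ∩ Jamal ∩ Kavya ∩ Nikolai: 09:25-12:05, 13:45-15:35.
Esperanza ∩ Jamal ∩ Kavya ∩ Nikolai ∩ Noa: 09:25-12:05, 13:45-15:35.
Esperanza ∩ Jamal ∩ Kavya ∩ Nikolai ∩ Noa ∩ Rosa: 09:25-12:05, 13:45-15:35.
So the common availability across everyone is 09:25-12:05, 13:45-15:35.
The longest is 09:25-12:05 at 160 minutes.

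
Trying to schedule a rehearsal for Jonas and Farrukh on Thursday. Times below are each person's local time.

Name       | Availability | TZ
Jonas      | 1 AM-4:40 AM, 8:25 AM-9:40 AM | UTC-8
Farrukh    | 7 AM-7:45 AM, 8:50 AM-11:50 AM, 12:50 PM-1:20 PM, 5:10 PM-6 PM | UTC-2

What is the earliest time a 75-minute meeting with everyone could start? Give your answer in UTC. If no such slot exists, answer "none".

Jonas in UTC: 09:00-12:40, 16:25-17:40 (add 8h to convert from UTC-8).
Farrukh in UTC: 09:00-09:45, 10:50-13:50, 14:50-15:20, 19:10-20:00 (add 2h to convert from UTC-2).
Jonas ∩ Farrukh: 09:00-09:45, 10:50-12:40.
The first common window of at least 75 minutes is 10:50-12:40, so the earliest start is 10:50.

10:50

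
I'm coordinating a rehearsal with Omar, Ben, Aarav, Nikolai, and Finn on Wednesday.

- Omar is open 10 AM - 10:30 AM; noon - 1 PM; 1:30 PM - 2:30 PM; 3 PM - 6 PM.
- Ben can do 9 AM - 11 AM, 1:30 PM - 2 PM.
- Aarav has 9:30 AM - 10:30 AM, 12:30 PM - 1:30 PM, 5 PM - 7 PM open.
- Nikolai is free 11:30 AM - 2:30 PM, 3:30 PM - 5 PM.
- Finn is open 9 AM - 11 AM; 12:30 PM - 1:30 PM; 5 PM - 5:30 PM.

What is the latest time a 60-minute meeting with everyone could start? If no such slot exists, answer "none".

Omar ∩ Ben: 10:00-10:30, 13:30-14:00.
Omar ∩ Ben ∩ Aarav: 10:00-10:30.
Omar ∩ Ben ∩ Aarav ∩ Nikolai: ∅.
Omar ∩ Ben ∩ Aarav ∩ Nikolai ∩ Finn: ∅.
There is no time when everyone is free.
No common window is at least 60 minutes long.

none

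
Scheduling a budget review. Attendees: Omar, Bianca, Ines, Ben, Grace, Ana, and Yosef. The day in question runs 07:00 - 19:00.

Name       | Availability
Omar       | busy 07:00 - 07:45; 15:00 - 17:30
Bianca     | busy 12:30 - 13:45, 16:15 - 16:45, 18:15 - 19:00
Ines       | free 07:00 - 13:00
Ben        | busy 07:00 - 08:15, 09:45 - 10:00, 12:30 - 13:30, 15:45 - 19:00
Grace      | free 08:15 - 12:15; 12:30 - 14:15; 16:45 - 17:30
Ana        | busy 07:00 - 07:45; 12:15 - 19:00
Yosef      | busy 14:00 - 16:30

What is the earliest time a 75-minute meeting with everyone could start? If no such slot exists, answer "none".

Omar free: 07:45-15:00, 17:30-19:00 (invert busy blocks within the working day).
Bianca free: 07:00-12:30, 13:45-16:15, 16:45-18:15 (invert busy blocks within the working day).
Ines free: 07:00-13:00.
Ben free: 08:15-09:45, 10:00-12:30, 13:30-15:45 (invert busy blocks within the working day).
Grace free: 08:15-12:15, 12:30-14:15, 16:45-17:30.
Ana free: 07:45-12:15 (invert busy blocks within the working day).
Yosef free: 07:00-14:00, 16:30-19:00 (invert busy blocks within the working day).
Omar ∩ Bianca: 07:45-12:30, 13:45-15:00, 17:30-18:15.
Omar ∩ Bianca ∩ Ines: 07:45-12:30.
Omar ∩ Bianca ∩ Ines ∩ Ben: 08:15-09:45, 10:00-12:30.
Omar ∩ Bianca ∩ Ines ∩ Ben ∩ Grace: 08:15-09:45, 10:00-12:15.
Omar ∩ Bianca ∩ Ines ∩ Ben ∩ Grace ∩ Ana: 08:15-09:45, 10:00-12:15.
Omar ∩ Bianca ∩ Ines ∩ Ben ∩ Grace ∩ Ana ∩ Yosef: 08:15-09:45, 10:00-12:15.
So the common availability across everyone is 08:15-09:45, 10:00-12:15.
The first common window of at least 75 minutes is 08:15-09:45, so the earliest start is 08:15.

08:15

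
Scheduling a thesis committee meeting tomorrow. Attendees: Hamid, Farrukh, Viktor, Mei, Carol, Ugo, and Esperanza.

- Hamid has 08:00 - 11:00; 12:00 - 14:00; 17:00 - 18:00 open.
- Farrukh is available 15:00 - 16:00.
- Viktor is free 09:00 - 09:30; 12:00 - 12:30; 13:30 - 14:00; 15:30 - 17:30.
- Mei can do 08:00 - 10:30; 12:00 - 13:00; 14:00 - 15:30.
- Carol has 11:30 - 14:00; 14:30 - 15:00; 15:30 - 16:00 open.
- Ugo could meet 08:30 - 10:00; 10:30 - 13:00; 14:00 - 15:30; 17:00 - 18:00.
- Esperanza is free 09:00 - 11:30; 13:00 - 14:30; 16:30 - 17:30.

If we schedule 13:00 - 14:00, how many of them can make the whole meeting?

3

Hamid, Carol, and Esperanza can make the full 13:00-14:00 slot — that's 3.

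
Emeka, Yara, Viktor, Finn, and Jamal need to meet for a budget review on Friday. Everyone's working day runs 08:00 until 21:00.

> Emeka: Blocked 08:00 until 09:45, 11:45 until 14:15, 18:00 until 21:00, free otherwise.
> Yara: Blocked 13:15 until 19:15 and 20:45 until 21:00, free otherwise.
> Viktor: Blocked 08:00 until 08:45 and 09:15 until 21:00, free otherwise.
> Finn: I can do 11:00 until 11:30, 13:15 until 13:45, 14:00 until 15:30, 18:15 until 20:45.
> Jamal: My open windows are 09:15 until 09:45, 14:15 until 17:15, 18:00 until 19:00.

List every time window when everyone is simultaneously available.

none

Emeka free: 09:45-11:45, 14:15-18:00 (invert busy blocks within the working day).
Yara free: 08:00-13:15, 19:15-20:45 (invert busy blocks within the working day).
Viktor free: 08:45-09:15 (invert busy blocks within the working day).
Finn free: 11:00-11:30, 13:15-13:45, 14:00-15:30, 18:15-20:45.
Jamal free: 09:15-09:45, 14:15-17:15, 18:00-19:00.
Emeka ∩ Yara: 09:45-11:45.
Emeka ∩ Yara ∩ Viktor: ∅.
Emeka ∩ Yara ∩ Viktor ∩ Finn: ∅.
Emeka ∩ Yara ∩ Viktor ∩ Finn ∩ Jamal: ∅.
There is no time when everyone is free.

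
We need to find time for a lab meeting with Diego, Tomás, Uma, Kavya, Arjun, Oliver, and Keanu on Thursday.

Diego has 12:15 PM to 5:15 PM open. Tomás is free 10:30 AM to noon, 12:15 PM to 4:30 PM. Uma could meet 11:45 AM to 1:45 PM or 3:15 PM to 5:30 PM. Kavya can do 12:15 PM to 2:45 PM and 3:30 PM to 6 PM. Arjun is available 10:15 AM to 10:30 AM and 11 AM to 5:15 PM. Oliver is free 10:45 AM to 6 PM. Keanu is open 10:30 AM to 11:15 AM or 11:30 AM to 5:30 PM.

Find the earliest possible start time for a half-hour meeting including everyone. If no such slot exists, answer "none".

12:15

Diego ∩ Tomás: 12:15-16:30.
Diego ∩ Tomás ∩ Uma: 12:15-13:45, 15:15-16:30.
Diego ∩ Tomás ∩ Uma ∩ Kavya: 12:15-13:45, 15:30-16:30.
Diego ∩ Tomás ∩ Uma ∩ Kavya ∩ Arjun: 12:15-13:45, 15:30-16:30.
Diego ∩ Tomás ∩ Uma ∩ Kavya ∩ Arjun ∩ Oliver: 12:15-13:45, 15:30-16:30.
Diego ∩ Tomás ∩ Uma ∩ Kavya ∩ Arjun ∩ Oliver ∩ Keanu: 12:15-13:45, 15:30-16:30.
The first common window of at least 30 minutes is 12:15-13:45, so the earliest start is 12:15.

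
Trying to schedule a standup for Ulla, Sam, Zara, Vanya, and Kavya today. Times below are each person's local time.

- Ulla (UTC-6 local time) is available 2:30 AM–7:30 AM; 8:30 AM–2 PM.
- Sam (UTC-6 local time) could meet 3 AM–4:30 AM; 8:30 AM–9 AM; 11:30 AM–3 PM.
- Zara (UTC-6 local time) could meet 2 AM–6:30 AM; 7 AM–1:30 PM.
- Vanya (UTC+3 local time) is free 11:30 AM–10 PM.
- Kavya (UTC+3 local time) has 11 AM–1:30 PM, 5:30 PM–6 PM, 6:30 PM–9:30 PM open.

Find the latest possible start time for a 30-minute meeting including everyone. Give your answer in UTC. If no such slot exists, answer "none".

Ulla in UTC: 08:30-13:30, 14:30-20:00 (add 6h to convert from UTC-6).
Sam in UTC: 09:00-10:30, 14:30-15:00, 17:30-21:00 (add 6h to convert from UTC-6).
Zara in UTC: 08:00-12:30, 13:00-19:30 (add 6h to convert from UTC-6).
Vanya in UTC: 08:30-19:00 (subtract 3h to convert from UTC+3).
Kavya in UTC: 08:00-10:30, 14:30-15:00, 15:30-18:30 (subtract 3h to convert from UTC+3).
Ulla ∩ Sam: 09:00-10:30, 14:30-15:00, 17:30-20:00.
Ulla ∩ Sam ∩ Zara: 09:00-10:30, 14:30-15:00, 17:30-19:30.
Ulla ∩ Sam ∩ Zara ∩ Vanya: 09:00-10:30, 14:30-15:00, 17:30-19:00.
Ulla ∩ Sam ∩ Zara ∩ Vanya ∩ Kavya: 09:00-10:30, 14:30-15:00, 17:30-18:30.
The last common window of at least 30 minutes is 17:30-18:30; a 30-minute meeting can start as late as 18:00 and still end by 18:30.

18:00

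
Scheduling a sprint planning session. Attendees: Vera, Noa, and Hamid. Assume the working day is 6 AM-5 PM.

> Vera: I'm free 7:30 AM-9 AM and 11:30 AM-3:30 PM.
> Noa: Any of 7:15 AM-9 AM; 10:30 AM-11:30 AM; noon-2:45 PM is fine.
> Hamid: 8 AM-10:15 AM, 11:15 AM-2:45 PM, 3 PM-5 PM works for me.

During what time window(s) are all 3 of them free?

08:00-09:00, 12:00-14:45

Vera ∩ Noa: 07:30-09:00, 12:00-14:45.
Vera ∩ Noa ∩ Hamid: 08:00-09:00, 12:00-14:45.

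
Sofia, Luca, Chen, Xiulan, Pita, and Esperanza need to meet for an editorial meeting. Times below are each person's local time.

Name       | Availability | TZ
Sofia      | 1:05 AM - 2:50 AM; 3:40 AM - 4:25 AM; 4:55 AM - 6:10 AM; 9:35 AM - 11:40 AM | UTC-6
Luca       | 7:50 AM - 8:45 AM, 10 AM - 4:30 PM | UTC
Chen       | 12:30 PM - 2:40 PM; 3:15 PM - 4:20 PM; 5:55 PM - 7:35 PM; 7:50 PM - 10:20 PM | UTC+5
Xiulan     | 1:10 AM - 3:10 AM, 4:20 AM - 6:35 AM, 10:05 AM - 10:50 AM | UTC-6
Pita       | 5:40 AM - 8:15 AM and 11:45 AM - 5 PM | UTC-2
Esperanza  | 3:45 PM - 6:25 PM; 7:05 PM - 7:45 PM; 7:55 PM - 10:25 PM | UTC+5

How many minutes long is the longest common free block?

Sofia in UTC: 07:05-08:50, 09:40-10:25, 10:55-12:10, 15:35-17:40 (add 6h to convert from UTC-6).
Luca in UTC: 07:50-08:45, 10:00-16:30.
Chen in UTC: 07:30-09:40, 10:15-11:20, 12:55-14:35, 14:50-17:20 (subtract 5h to convert from UTC+5).
Xiulan in UTC: 07:10-09:10, 10:20-12:35, 16:05-16:50 (add 6h to convert from UTC-6).
Pita in UTC: 07:40-10:15, 13:45-19:00 (add 2h to convert from UTC-2).
Esperanza in UTC: 10:45-13:25, 14:05-14:45, 14:55-17:25 (subtract 5h to convert from UTC+5).
Sofia ∩ Luca: 07:50-08:45, 10:00-10:25, 10:55-12:10, 15:35-16:30.
Sofia ∩ Luca ∩ Chen: 07:50-08:45, 10:15-10:25, 10:55-11:20, 15:35-16:30.
Sofia ∩ Luca ∩ Chen ∩ Xiulan: 07:50-08:45, 10:20-10:25, 10:55-11:20, 16:05-16:30.
Sofia ∩ Luca ∩ Chen ∩ Xiulan ∩ Pita: 07:50-08:45, 16:05-16:30.
Sofia ∩ Luca ∩ Chen ∩ Xiulan ∩ Pita ∩ Esperanza: 16:05-16:30.
The longest is 16:05-16:30 at 25 minutes.

25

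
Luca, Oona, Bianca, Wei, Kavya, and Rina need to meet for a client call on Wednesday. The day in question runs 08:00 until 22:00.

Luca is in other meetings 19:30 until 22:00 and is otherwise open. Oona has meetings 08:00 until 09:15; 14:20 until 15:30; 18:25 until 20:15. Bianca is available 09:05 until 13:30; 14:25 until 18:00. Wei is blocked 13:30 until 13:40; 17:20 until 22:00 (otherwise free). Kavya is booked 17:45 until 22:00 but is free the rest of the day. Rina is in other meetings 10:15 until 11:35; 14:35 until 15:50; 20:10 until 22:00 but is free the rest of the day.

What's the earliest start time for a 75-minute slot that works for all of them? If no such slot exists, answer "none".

Luca free: 08:00-19:30 (invert busy blocks within the working day).
Oona free: 09:15-14:20, 15:30-18:25, 20:15-22:00 (invert busy blocks within the working day).
Bianca free: 09:05-13:30, 14:25-18:00.
Wei free: 08:00-13:30, 13:40-17:20 (invert busy blocks within the working day).
Kavya free: 08:00-17:45 (invert busy blocks within the working day).
Rina free: 08:00-10:15, 11:35-14:35, 15:50-20:10 (invert busy blocks within the working day).
Luca ∩ Oona: 09:15-14:20, 15:30-18:25.
Luca ∩ Oona ∩ Bianca: 09:15-13:30, 15:30-18:00.
Luca ∩ Oona ∩ Bianca ∩ Wei: 09:15-13:30, 15:30-17:20.
Luca ∩ Oona ∩ Bianca ∩ Wei ∩ Kavya: 09:15-13:30, 15:30-17:20.
Luca ∩ Oona ∩ Bianca ∩ Wei ∩ Kavya ∩ Rina: 09:15-10:15, 11:35-13:30, 15:50-17:20.
The first common window of at least 75 minutes is 11:35-13:30, so the earliest start is 11:35.

11:35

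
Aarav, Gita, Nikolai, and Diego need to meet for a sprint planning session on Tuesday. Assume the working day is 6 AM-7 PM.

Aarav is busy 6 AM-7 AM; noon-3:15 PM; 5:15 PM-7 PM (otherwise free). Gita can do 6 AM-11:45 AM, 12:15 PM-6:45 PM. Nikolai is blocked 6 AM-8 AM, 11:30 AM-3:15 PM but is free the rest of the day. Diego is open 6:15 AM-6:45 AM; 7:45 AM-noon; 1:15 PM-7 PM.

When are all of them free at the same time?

Aarav free: 07:00-12:00, 15:15-17:15 (invert busy blocks within the working day).
Gita free: 06:00-11:45, 12:15-18:45.
Nikolai free: 08:00-11:30, 15:15-19:00 (invert busy blocks within the working day).
Diego free: 06:15-06:45, 07:45-12:00, 13:15-19:00.
Aarav ∩ Gita: 07:00-11:45, 15:15-17:15.
Aarav ∩ Gita ∩ Nikolai: 08:00-11:30, 15:15-17:15.
Aarav ∩ Gita ∩ Nikolai ∩ Diego: 08:00-11:30, 15:15-17:15.

08:00-11:30, 15:15-17:15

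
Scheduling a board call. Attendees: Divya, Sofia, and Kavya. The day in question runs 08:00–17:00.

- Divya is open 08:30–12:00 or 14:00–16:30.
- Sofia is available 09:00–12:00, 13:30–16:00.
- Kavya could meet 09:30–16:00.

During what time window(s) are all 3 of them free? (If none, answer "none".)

Divya ∩ Sofia: 09:00-12:00, 14:00-16:00.
Divya ∩ Sofia ∩ Kavya: 09:30-12:00, 14:00-16:00.

09:30-12:00, 14:00-16:00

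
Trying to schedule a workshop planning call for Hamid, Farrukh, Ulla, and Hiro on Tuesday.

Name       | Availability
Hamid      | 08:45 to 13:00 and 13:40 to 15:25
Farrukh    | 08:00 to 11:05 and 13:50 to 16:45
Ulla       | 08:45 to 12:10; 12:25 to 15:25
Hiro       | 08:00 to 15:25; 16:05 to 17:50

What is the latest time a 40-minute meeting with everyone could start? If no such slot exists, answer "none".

Hamid ∩ Farrukh: 08:45-11:05, 13:50-15:25.
Hamid ∩ Farrukh ∩ Ulla: 08:45-11:05, 13:50-15:25.
Hamid ∩ Farrukh ∩ Ulla ∩ Hiro: 08:45-11:05, 13:50-15:25.
So the common availability across everyone is 08:45-11:05, 13:50-15:25.
The last common window of at least 40 minutes is 13:50-15:25; a 40-minute meeting can start as late as 14:45 and still end by 15:25.

14:45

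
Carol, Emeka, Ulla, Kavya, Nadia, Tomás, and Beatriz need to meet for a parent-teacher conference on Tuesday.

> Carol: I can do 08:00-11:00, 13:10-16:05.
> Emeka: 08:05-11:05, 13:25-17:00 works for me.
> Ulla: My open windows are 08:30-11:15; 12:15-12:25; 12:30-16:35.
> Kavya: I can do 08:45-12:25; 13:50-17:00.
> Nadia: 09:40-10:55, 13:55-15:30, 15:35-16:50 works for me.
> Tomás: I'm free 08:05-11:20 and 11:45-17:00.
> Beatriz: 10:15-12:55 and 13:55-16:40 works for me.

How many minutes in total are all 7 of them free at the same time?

165

Carol ∩ Emeka: 08:05-11:00, 13:25-16:05.
Carol ∩ Emeka ∩ Ulla: 08:30-11:00, 13:25-16:05.
Carol ∩ Emeka ∩ Ulla ∩ Kavya: 08:45-11:00, 13:50-16:05.
Carol ∩ Emeka ∩ Ulla ∩ Kavya ∩ Nadia: 09:40-10:55, 13:55-15:30, 15:35-16:05.
Carol ∩ Emeka ∩ Ulla ∩ Kavya ∩ Nadia ∩ Tomás: 09:40-10:55, 13:55-15:30, 15:35-16:05.
Carol ∩ Emeka ∩ Ulla ∩ Kavya ∩ Nadia ∩ Tomás ∩ Beatriz: 10:15-10:55, 13:55-15:30, 15:35-16:05.
Summing the common windows: 40 + 95 + 30 = 165 minutes.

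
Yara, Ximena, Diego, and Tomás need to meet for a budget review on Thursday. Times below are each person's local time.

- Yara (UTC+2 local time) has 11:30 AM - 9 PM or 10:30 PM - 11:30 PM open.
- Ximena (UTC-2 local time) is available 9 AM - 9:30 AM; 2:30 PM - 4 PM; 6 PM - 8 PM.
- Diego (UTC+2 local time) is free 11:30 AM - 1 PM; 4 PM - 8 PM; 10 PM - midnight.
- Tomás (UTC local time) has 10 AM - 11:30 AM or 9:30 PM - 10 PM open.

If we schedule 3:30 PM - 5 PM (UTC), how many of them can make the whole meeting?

Yara in UTC: 09:30-19:00, 20:30-21:30 (subtract 2h to convert from UTC+2).
Ximena in UTC: 11:00-11:30, 16:30-18:00, 20:00-22:00 (add 2h to convert from UTC-2).
Diego in UTC: 09:30-11:00, 14:00-18:00, 20:00-22:00 (subtract 2h to convert from UTC+2).
Tomás in UTC: 10:00-11:30, 21:30-22:00.
Yara and Diego can make the full 15:30-17:00 slot — that's 2.

2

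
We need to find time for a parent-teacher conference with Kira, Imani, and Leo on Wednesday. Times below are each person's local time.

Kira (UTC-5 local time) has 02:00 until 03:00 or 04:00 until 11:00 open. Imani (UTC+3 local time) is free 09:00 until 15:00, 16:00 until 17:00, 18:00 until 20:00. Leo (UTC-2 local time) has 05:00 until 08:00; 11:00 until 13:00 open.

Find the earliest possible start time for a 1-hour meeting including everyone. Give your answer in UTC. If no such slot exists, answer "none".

Kira in UTC: 07:00-08:00, 09:00-16:00 (add 5h to convert from UTC-5).
Imani in UTC: 06:00-12:00, 13:00-14:00, 15:00-17:00 (subtract 3h to convert from UTC+3).
Leo in UTC: 07:00-10:00, 13:00-15:00 (add 2h to convert from UTC-2).
Kira ∩ Imani: 07:00-08:00, 09:00-12:00, 13:00-14:00, 15:00-16:00.
Kira ∩ Imani ∩ Leo: 07:00-08:00, 09:00-10:00, 13:00-14:00.
Those are the intersection windows.
The first common window of at least 60 minutes is 07:00-08:00, so the earliest start is 07:00.

07:00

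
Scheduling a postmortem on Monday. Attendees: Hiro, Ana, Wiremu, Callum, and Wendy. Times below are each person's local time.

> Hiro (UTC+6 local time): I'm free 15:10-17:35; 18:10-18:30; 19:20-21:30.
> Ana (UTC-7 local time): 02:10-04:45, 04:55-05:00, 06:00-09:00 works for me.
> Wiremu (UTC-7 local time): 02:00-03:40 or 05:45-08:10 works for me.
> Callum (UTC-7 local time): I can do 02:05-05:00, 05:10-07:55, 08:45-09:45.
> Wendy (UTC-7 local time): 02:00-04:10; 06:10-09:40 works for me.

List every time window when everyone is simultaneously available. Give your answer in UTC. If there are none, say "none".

Hiro in UTC: 09:10-11:35, 12:10-12:30, 13:20-15:30 (subtract 6h to convert from UTC+6).
Ana in UTC: 09:10-11:45, 11:55-12:00, 13:00-16:00 (add 7h to convert from UTC-7).
Wiremu in UTC: 09:00-10:40, 12:45-15:10 (add 7h to convert from UTC-7).
Callum in UTC: 09:05-12:00, 12:10-14:55, 15:45-16:45 (add 7h to convert from UTC-7).
Wendy in UTC: 09:00-11:10, 13:10-16:40 (add 7h to convert from UTC-7).
Hiro ∩ Ana: 09:10-11:35, 13:20-15:30.
Hiro ∩ Ana ∩ Wiremu: 09:10-10:40, 13:20-15:10.
Hiro ∩ Ana ∩ Wiremu ∩ Callum: 09:10-10:40, 13:20-14:55.
Hiro ∩ Ana ∩ Wiremu ∩ Callum ∩ Wendy: 09:10-10:40, 13:20-14:55.

09:10-10:40, 13:20-14:55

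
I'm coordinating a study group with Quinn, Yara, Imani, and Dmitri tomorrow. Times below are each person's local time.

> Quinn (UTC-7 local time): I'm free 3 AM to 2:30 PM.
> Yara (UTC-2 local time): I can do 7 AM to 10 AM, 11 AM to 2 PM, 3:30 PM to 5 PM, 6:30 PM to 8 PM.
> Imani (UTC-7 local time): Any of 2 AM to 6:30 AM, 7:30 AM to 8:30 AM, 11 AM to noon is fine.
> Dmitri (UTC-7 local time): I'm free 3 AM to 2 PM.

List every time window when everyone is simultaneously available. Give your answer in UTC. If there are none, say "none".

Quinn in UTC: 10:00-21:30 (add 7h to convert from UTC-7).
Yara in UTC: 09:00-12:00, 13:00-16:00, 17:30-19:00, 20:30-22:00 (add 2h to convert from UTC-2).
Imani in UTC: 09:00-13:30, 14:30-15:30, 18:00-19:00 (add 7h to convert from UTC-7).
Dmitri in UTC: 10:00-21:00 (add 7h to convert from UTC-7).
Quinn ∩ Yara: 10:00-12:00, 13:00-16:00, 17:30-19:00, 20:30-21:30.
Quinn ∩ Yara ∩ Imani: 10:00-12:00, 13:00-13:30, 14:30-15:30, 18:00-19:00.
Quinn ∩ Yara ∩ Imani ∩ Dmitri: 10:00-12:00, 13:00-13:30, 14:30-15:30, 18:00-19:00.

10:00-12:00, 13:00-13:30, 14:30-15:30, 18:00-19:00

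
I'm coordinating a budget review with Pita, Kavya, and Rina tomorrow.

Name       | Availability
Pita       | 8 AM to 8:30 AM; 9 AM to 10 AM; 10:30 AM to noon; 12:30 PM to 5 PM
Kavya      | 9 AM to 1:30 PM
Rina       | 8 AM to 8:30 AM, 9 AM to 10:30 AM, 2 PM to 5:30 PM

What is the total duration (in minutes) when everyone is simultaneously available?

60

Pita ∩ Kavya: 09:00-10:00, 10:30-12:00, 12:30-13:30.
Pita ∩ Kavya ∩ Rina: 09:00-10:00.
That's a single block of 60 minutes.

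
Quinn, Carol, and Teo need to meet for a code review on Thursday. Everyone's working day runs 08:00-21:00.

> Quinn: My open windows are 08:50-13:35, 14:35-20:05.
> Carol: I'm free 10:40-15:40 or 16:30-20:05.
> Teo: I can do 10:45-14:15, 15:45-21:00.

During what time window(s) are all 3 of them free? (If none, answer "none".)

Quinn ∩ Carol: 10:40-13:35, 14:35-15:40, 16:30-20:05.
Quinn ∩ Carol ∩ Teo: 10:45-13:35, 16:30-20:05.
So the common availability across everyone is 10:45-13:35, 16:30-20:05.

10:45-13:35, 16:30-20:05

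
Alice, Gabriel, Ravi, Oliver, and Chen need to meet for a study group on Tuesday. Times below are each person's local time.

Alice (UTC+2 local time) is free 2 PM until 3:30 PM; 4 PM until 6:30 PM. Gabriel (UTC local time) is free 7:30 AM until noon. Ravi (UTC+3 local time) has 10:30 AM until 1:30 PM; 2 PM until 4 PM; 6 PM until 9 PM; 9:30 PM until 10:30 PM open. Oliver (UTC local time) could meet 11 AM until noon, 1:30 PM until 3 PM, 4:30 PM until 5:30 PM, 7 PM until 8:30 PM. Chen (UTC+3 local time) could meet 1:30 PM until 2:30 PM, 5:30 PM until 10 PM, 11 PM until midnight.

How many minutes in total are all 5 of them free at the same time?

0

Alice in UTC: 12:00-13:30, 14:00-16:30 (subtract 2h to convert from UTC+2).
Gabriel in UTC: 07:30-12:00.
Ravi in UTC: 07:30-10:30, 11:00-13:00, 15:00-18:00, 18:30-19:30 (subtract 3h to convert from UTC+3).
Oliver in UTC: 11:00-12:00, 13:30-15:00, 16:30-17:30, 19:00-20:30.
Chen in UTC: 10:30-11:30, 14:30-19:00, 20:00-21:00 (subtract 3h to convert from UTC+3).
Alice ∩ Gabriel: ∅.
Alice ∩ Gabriel ∩ Ravi: ∅.
Alice ∩ Gabriel ∩ Ravi ∩ Oliver: ∅.
Alice ∩ Gabriel ∩ Ravi ∩ Oliver ∩ Chen: ∅.
There is no time when everyone is free.
There is no common window, so the total is 0 minutes.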